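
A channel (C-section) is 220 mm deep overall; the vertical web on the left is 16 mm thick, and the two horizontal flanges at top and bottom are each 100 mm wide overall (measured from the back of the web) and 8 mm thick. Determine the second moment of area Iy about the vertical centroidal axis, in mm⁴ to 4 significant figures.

Treat the section as a set of non-overlapping primitives; coordinates are from the bounding-box lower-left.
Web: 16 × 220, A = 3 520 mm², x = 8 mm, Ī = 75093.3 mm⁴.
Top flange (beyond web): 84 × 8, A = 672 mm², x = 58 mm, Ī = 395 136 mm⁴.
Bottom flange (beyond web): 84 × 8, A = 672 mm², x = 58 mm, Ī = 395 136 mm⁴.
Centroid: x̄ = ΣA·x / ΣA = 21.8158 mm.
Transfer each piece to the vertical centroidal axis using Ī + A·d² with d = x − 21.8158:
  web: d = -13.8158 mm → contributes +746 977 mm⁴
  top flange (beyond web): d = 36.1842 mm → contributes +1 274 984 mm⁴
  bottom flange (beyond web): d = 36.1842 mm → contributes +1 274 984 mm⁴
Total I = 3 296 944 mm⁴.

Iy ≈ 3.297 × 10⁶ mm⁴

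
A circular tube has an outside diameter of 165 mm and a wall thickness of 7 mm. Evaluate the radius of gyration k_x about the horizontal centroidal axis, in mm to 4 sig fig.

Treat the section as a set of non-overlapping primitives; coordinates are from the bounding-box lower-left.
Outer circle: ⌀165, A = 21382.5 mm², y = 82.5 mm, Ī = 36 383 601 mm⁴.
Bore (subtracted): ⌀151, A = 17907.9 mm², y = 82.5 mm, Ī = 25 519 825 mm⁴.
By symmetry the centroid is at mid-height, ȳ = 82.5 mm.
All pieces are centred on the horizontal centroidal axis, so I = ΣĪ (holes subtracted) = 10 863 776 mm⁴.
Radius of gyration: k = √(I/A) = √(10 863 776 / 3474.6) = 55.9162 mm.

k_x ≈ 55.92 mm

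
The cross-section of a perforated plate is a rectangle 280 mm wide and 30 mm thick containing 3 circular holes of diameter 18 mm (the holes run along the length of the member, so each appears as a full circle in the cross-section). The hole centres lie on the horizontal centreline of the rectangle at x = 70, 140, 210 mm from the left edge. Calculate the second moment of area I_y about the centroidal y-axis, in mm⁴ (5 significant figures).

Decompose the section into non-overlapping parts with the origin at the bottom-left of its bounding rectangle.
Plate: 280 × 30, A = 8 400 mm², x = 140 mm, Ī = 54 880 000 mm⁴.
Hole 1 (subtracted): ⌀18, A = 254.469 mm², x = 70 mm, Ī = 5152.997 mm⁴.
Hole 2 (subtracted): ⌀18, A = 254.469 mm², x = 140 mm, Ī = 5152.997 mm⁴.
Hole 3 (subtracted): ⌀18, A = 254.469 mm², x = 210 mm, Ī = 5152.997 mm⁴.
By symmetry the centroid is at mid-width, x̄ = 140 mm.
Transfer each piece to the centroidal y-axis using Ī + A·d² with d = x − 140:
  plate: d = 0 mm → contributes +54 880 000 mm⁴
  hole 1: d = -70 mm → contributes −1 252 051 mm⁴
  hole 2: d = 0 mm → contributes −5152.997 mm⁴
  hole 3: d = 70 mm → contributes −1 252 051 mm⁴
Total I = 52 370 745 mm⁴.

I_y ≈ 5.2371 × 10⁷ mm⁴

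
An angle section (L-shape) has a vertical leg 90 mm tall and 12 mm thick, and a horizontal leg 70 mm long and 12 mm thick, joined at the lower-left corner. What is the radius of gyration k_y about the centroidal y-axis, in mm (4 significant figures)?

Split into non-overlapping primitives; take the origin at the lower-left of the bounding box.
Vertical leg: 12 × 90, A = 1 080 mm², x = 6 mm, Ī = 12 960 mm⁴.
Horizontal leg (remainder): 58 × 12, A = 696 mm², x = 41 mm, Ī = 195 112 mm⁴.
Centroid: x̄ = ΣA·x / ΣA = 19.7162 mm.
Transfer each piece to the centroidal y-axis using Ī + A·d² with d = x − 19.7162:
  vertical leg: d = -13.7162 mm → contributes +216 145 mm⁴
  horizontal leg (remainder): d = 21.2838 mm → contributes +510 400 mm⁴
Total I = 726 545 mm⁴.
Radius of gyration: k = √(I/A) = √(726 545 / 1 776) = 20.226 mm.

k_y ≈ 20.23 mm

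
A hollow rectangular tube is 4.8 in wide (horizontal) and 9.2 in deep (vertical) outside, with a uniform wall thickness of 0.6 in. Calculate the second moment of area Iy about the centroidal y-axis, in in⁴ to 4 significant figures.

Split into non-overlapping primitives; take the origin at the lower-left of the bounding box.
Outer rectangle: 4.8 × 9.2, A = 44.16 in², x = 2.4 in, Ī = 84.7872 in⁴.
Inner void (subtracted): 3.6 × 8, A = 28.8 in², x = 2.4 in, Ī = 31.104 in⁴.
By symmetry the centroid is at mid-width, x̄ = 2.4 in.
All pieces are centred on the centroidal y-axis, so I = ΣĪ (holes subtracted) = 53.6832 in⁴.

Iy ≈ 53.68 in⁴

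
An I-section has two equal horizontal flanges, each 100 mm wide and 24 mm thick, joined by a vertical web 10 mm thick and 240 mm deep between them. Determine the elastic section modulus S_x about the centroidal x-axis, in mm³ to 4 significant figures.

Decompose the section into non-overlapping parts with the origin at the bottom-left of its bounding rectangle.
Bottom flange: 100 × 24, A = 2 400 mm², y = 12 mm, Ī = 115 200 mm⁴.
Web: 10 × 240, A = 2 400 mm², y = 144 mm, Ī = 11 520 000 mm⁴.
Top flange: 100 × 24, A = 2 400 mm², y = 276 mm, Ī = 115 200 mm⁴.
By symmetry the centroid is at mid-height, ȳ = 144 mm.
Transfer each piece to the centroidal x-axis using Ī + A·d² with d = y − 144:
  bottom flange: d = -132 mm → contributes +41 932 800 mm⁴
  web: d = 0 mm → contributes +11 520 000 mm⁴
  top flange: d = 132 mm → contributes +41 932 800 mm⁴
Total I = 95 385 600 mm⁴.
Extreme fibre distance c = 144 mm; S = I/c = 662 400 mm³.

S_x ≈ 6.624 × 10⁵ mm³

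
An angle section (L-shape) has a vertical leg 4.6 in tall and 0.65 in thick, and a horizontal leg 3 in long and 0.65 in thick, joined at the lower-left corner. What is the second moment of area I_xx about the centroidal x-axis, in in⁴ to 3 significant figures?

Split into non-overlapping primitives; take the origin at the lower-left of the bounding box.
Vertical leg: 0.65 × 4.6, A = 2.99 in², y = 2.3 in, Ī = 5.2724 in⁴.
Horizontal leg (remainder): 2.35 × 0.65, A = 1.5275 in², y = 0.325 in, Ī = 0.053781 in⁴.
Centroid: ȳ = ΣA·y / ΣA = 1.6322 in.
Transfer each piece to the centroidal x-axis using Ī + A·d² with d = y − 1.6322:
  vertical leg: d = 0.66781 in → contributes +6.6058 in⁴
  horizontal leg (remainder): d = -1.3072 in → contributes +2.6639 in⁴
Total I = 9.2697 in⁴.

I_xx ≈ 9.27 in⁴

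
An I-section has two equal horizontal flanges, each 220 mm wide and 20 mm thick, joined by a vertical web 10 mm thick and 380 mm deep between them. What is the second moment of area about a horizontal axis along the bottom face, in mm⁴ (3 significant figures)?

I_base ≈ 9.54 × 10⁸ mm⁴

Treat the section as a set of non-overlapping primitives; coordinates are from the bounding-box lower-left.
Bottom flange: 220 × 20, A = 4 400 mm², y = 10 mm, Ī = 146 667 mm⁴.
Web: 10 × 380, A = 3 800 mm², y = 210 mm, Ī = 45 726 667 mm⁴.
Top flange: 220 × 20, A = 4 400 mm², y = 410 mm, Ī = 146 667 mm⁴.
Transfer each piece to the bottom edge using Ī + A·d² with d = y − 0:
  bottom flange: d = 10 mm → contributes +586 667 mm⁴
  web: d = 210 mm → contributes +213 306 667 mm⁴
  top flange: d = 410 mm → contributes +739 786 667 mm⁴
Total I = 953 680 000 mm⁴.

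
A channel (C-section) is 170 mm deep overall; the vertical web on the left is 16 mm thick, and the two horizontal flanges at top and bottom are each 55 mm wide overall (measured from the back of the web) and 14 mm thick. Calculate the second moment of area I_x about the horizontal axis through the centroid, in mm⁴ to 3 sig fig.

I_x ≈ 1.32 × 10⁷ mm⁴

Split into non-overlapping primitives; take the origin at the lower-left of the bounding box.
Web: 16 × 170, A = 2 720 mm², y = 85 mm, Ī = 6 550 667 mm⁴.
Top flange (beyond web): 39 × 14, A = 546 mm², y = 163 mm, Ī = 8 918 mm⁴.
Bottom flange (beyond web): 39 × 14, A = 546 mm², y = 7 mm, Ī = 8 918 mm⁴.
By symmetry the centroid is at mid-height, ȳ = 85 mm.
Transfer each piece to the horizontal axis through the centroid using Ī + A·d² with d = y − 85:
  web: d = 0 mm → contributes +6 550 667 mm⁴
  top flange (beyond web): d = 78 mm → contributes +3 330 782 mm⁴
  bottom flange (beyond web): d = -78 mm → contributes +3 330 782 mm⁴
Total I = 13 212 231 mm⁴.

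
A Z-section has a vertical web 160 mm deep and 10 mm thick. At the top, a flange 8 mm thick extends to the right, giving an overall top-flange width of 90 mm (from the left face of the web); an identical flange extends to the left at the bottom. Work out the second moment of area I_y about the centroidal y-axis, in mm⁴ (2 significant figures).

Decompose the section into non-overlapping parts with the origin at the bottom-left of its bounding rectangle.
Web: 10 × 160, A = 1 600 mm², x = 85 mm, Ī = 13 333 mm⁴.
Top flange (beyond web): 80 × 8, A = 640 mm², x = 130 mm, Ī = 341 333 mm⁴.
Bottom flange (beyond web): 80 × 8, A = 640 mm², x = 40 mm, Ī = 341 333 mm⁴.
Centroid: x̄ = ΣA·x / ΣA = 85 mm.
Transfer each piece to the centroidal y-axis using Ī + A·d² with d = x − 85:
  web: d = 0 mm → contributes +13 333 mm⁴
  top flange (beyond web): d = 45 mm → contributes +1 637 333 mm⁴
  bottom flange (beyond web): d = -45 mm → contributes +1 637 333 mm⁴
Total I = 3 288 000 mm⁴.

I_y ≈ 3.3 × 10⁶ mm⁴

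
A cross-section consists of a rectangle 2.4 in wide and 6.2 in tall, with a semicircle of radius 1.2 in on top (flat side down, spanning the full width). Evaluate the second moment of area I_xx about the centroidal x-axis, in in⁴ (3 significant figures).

Split into non-overlapping primitives; take the origin at the lower-left of the bounding box.
Rectangular body: 2.4 × 6.2, A = 14.88 in², y = 3.1 in, Ī = 47.666 in⁴.
Semicircular cap: semicircle r = 1.2, A = 2.2619 in², y = 6.7093 in, Ī = 0.22759 in⁴.
Centroid: ȳ = ΣA·y / ΣA = 3.5763 in.
Transfer each piece to the centroidal x-axis using Ī + A·d² with d = y − 3.5763:
  rectangular body: d = -0.47626 in → contributes +51.041 in⁴
  semicircular cap: d = 3.133 in → contributes +22.431 in⁴
Total I = 73.471 in⁴.

I_xx ≈ 73.5 in⁴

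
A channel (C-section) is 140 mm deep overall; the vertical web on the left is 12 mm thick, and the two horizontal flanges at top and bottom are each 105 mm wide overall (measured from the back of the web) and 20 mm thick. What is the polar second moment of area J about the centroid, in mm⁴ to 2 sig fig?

J ≈ 2.2 × 10⁷ mm⁴

Break the section into simple shapes (no overlaps), measuring from the bottom-left corner of the bounding box.
Web: 12 × 140, A = 1 680 mm², y = 70 mm, Ī = 2 744 000 mm⁴.
Top flange (beyond web): 93 × 20, A = 1 860 mm², y = 130 mm, Ī = 62 000 mm⁴.
Bottom flange (beyond web): 93 × 20, A = 1 860 mm², y = 10 mm, Ī = 62 000 mm⁴.
By symmetry the centroid is at mid-height, ȳ = 70 mm.
Transfer each piece to the centroidal x-axis using Ī + A·d² with d = y − 70:
  web: d = 0 mm → contributes +2 744 000 mm⁴
  top flange (beyond web): d = 60 mm → contributes +6 758 000 mm⁴
  bottom flange (beyond web): d = -60 mm → contributes +6 758 000 mm⁴
Total I = 16 260 000 mm⁴.
For the y-axis: x̄ = 42.17 mm.
Repeating about the centroidal y-axis gives I_y = 5 891 250 mm⁴.
Polar second moment: J = I_x + I_y = 22 151 250 mm⁴.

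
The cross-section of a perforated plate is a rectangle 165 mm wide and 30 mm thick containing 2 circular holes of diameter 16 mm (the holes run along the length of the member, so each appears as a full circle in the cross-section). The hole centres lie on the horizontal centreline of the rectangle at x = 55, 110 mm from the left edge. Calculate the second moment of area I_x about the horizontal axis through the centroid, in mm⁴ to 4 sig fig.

Break the section into simple shapes (no overlaps), measuring from the bottom-left corner of the bounding box.
Plate: 165 × 30, A = 4 950 mm², y = 15 mm, Ī = 371 250 mm⁴.
Hole 1 (subtracted): ⌀16, A = 201.062 mm², y = 15 mm, Ī = 3216.99 mm⁴.
Hole 2 (subtracted): ⌀16, A = 201.062 mm², y = 15 mm, Ī = 3216.99 mm⁴.
By symmetry the centroid is at mid-height, ȳ = 15 mm.
All pieces are centred on the horizontal axis through the centroid, so I = ΣĪ (holes subtracted) = 364 816 mm⁴.

I_x ≈ 3.648 × 10⁵ mm⁴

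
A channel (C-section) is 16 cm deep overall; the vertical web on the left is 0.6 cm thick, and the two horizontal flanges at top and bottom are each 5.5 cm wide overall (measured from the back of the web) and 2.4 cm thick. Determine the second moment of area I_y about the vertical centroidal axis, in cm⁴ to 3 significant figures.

I_y ≈ 98.9 cm⁴

Treat the section as a set of non-overlapping primitives; coordinates are from the bounding-box lower-left.
Web: 0.6 × 16, A = 9.6 cm², x = 0.3 cm, Ī = 0.288 cm⁴.
Top flange (beyond web): 4.9 × 2.4, A = 11.76 cm², x = 3.05 cm, Ī = 23.53 cm⁴.
Bottom flange (beyond web): 4.9 × 2.4, A = 11.76 cm², x = 3.05 cm, Ī = 23.53 cm⁴.
Centroid: x̄ = ΣA·x / ΣA = 2.2529 cm.
Transfer each piece to the vertical centroidal axis using Ī + A·d² with d = x − 2.2529:
  web: d = -1.9529 cm → contributes +36.901 cm⁴
  top flange (beyond web): d = 0.7971 cm → contributes +31.002 cm⁴
  bottom flange (beyond web): d = 0.7971 cm → contributes +31.002 cm⁴
Total I = 98.904 cm⁴.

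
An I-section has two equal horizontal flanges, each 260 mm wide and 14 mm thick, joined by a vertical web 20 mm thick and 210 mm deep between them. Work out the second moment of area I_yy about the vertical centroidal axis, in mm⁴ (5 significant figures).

I_yy ≈ 4.1151 × 10⁷ mm⁴

Decompose the section into non-overlapping parts with the origin at the bottom-left of its bounding rectangle.
Bottom flange: 260 × 14, A = 3 640 mm², x = 130 mm, Ī = 20 505 333 mm⁴.
Web: 20 × 210, A = 4 200 mm², x = 130 mm, Ī = 140 000 mm⁴.
Top flange: 260 × 14, A = 3 640 mm², x = 130 mm, Ī = 20 505 333 mm⁴.
By symmetry the centroid is at mid-width, x̄ = 130 mm.
All pieces are centred on the vertical centroidal axis, so I = ΣĪ = 41 150 667 mm⁴.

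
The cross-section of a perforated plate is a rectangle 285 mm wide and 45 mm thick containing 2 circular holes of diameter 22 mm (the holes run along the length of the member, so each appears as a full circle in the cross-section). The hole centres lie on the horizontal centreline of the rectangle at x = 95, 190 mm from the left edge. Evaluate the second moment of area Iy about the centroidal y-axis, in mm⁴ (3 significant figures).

Iy ≈ 8.51 × 10⁷ mm⁴

Break the section into simple shapes (no overlaps), measuring from the bottom-left corner of the bounding box.
Plate: 285 × 45, A = 12 825 mm², x = 142.5 mm, Ī = 86 809 219 mm⁴.
Hole 1 (subtracted): ⌀22, A = 380.13 mm², x = 95 mm, Ī = 11 499 mm⁴.
Hole 2 (subtracted): ⌀22, A = 380.13 mm², x = 190 mm, Ī = 11 499 mm⁴.
By symmetry the centroid is at mid-width, x̄ = 142.5 mm.
Transfer each piece to the centroidal y-axis using Ī + A·d² with d = x − 142.5:
  plate: d = 0 mm → contributes +86 809 219 mm⁴
  hole 1: d = -47.5 mm → contributes −869 173 mm⁴
  hole 2: d = 47.5 mm → contributes −869 173 mm⁴
Total I = 85 070 872 mm⁴.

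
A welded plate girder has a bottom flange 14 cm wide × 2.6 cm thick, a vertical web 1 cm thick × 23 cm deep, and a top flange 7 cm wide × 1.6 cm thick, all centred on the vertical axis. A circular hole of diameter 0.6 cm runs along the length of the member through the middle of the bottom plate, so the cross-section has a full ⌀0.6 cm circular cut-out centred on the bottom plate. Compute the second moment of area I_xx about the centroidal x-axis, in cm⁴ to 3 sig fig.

I_xx ≈ 7150 cm⁴

Treat the section as a set of non-overlapping primitives; coordinates are from the bounding-box lower-left.
Bottom plate: 14 × 2.6, A = 36.4 cm², y = 1.3 cm, Ī = 20.505 cm⁴.
Web plate: 1 × 23, A = 23 cm², y = 14.1 cm, Ī = 1013.9 cm⁴.
Top plate: 7 × 1.6, A = 11.2 cm², y = 26.4 cm, Ī = 2.3893 cm⁴.
Hole (subtracted): ⌀0.6, A = 0.28274 cm², y = 1.3 cm, Ī = 0.0063617 cm⁴.
Centroid: ȳ = ΣA·y / ΣA = 9.4846 cm.
Transfer each piece to the centroidal x-axis using Ī + A·d² with d = y − 9.4846:
  bottom plate: d = -8.1846 cm → contributes +2458.9 cm⁴
  web plate: d = 4.6154 cm → contributes +1503.9 cm⁴
  top plate: d = 16.915 cm → contributes +3 207 cm⁴
  hole: d = -8.1846 cm → contributes −18.947 cm⁴
Total I = 7150.8 cm⁴.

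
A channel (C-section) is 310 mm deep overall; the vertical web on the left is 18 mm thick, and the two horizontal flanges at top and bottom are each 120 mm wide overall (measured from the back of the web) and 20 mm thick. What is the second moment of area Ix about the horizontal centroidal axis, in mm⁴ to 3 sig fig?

Treat the section as a set of non-overlapping primitives; coordinates are from the bounding-box lower-left.
Web: 18 × 310, A = 5 580 mm², y = 155 mm, Ī = 44 686 500 mm⁴.
Top flange (beyond web): 102 × 20, A = 2 040 mm², y = 300 mm, Ī = 68 000 mm⁴.
Bottom flange (beyond web): 102 × 20, A = 2 040 mm², y = 10 mm, Ī = 68 000 mm⁴.
By symmetry the centroid is at mid-height, ȳ = 155 mm.
Transfer each piece to the horizontal centroidal axis using Ī + A·d² with d = y − 155:
  web: d = 0 mm → contributes +44 686 500 mm⁴
  top flange (beyond web): d = 145 mm → contributes +42 959 000 mm⁴
  bottom flange (beyond web): d = -145 mm → contributes +42 959 000 mm⁴
Total I = 130 604 500 mm⁴.

Ix ≈ 1.31 × 10⁸ mm⁴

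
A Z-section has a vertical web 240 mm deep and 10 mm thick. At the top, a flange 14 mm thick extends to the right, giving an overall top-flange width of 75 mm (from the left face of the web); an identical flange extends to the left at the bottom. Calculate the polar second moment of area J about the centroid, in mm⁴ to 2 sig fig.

J ≈ 3.8 × 10⁷ mm⁴

Split into non-overlapping primitives; take the origin at the lower-left of the bounding box.
Web: 10 × 240, A = 2 400 mm², y = 120 mm, Ī = 11 520 000 mm⁴.
Top flange (beyond web): 65 × 14, A = 910 mm², y = 233 mm, Ī = 14 863 mm⁴.
Bottom flange (beyond web): 65 × 14, A = 910 mm², y = 7 mm, Ī = 14 863 mm⁴.
Centroid: ȳ = ΣA·y / ΣA = 120 mm.
Transfer each piece to the centroidal x-axis using Ī + A·d² with d = y − 120:
  web: d = 0 mm → contributes +11 520 000 mm⁴
  top flange (beyond web): d = 113 mm → contributes +11 634 653 mm⁴
  bottom flange (beyond web): d = -113 mm → contributes +11 634 653 mm⁴
Total I = 34 789 307 mm⁴.
For the y-axis: x̄ = 70 mm.
Repeating about the centroidal y-axis gives I_y = 3 220 167 mm⁴.
Polar second moment: J = I_x + I_y = 38 009 473 mm⁴.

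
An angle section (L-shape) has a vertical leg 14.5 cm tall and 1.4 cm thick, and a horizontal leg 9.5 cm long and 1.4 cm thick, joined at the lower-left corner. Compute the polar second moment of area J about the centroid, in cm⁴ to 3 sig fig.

J ≈ 899 cm⁴

Decompose the section into non-overlapping parts with the origin at the bottom-left of its bounding rectangle.
Vertical leg: 1.4 × 14.5, A = 20.3 cm², y = 7.25 cm, Ī = 355.67 cm⁴.
Horizontal leg (remainder): 8.1 × 1.4, A = 11.34 cm², y = 0.7 cm, Ī = 1.8522 cm⁴.
Centroid: ȳ = ΣA·y / ΣA = 4.9024 cm.
Transfer each piece to the centroidal x-axis using Ī + A·d² with d = y − 4.9024:
  vertical leg: d = 2.3476 cm → contributes +467.55 cm⁴
  horizontal leg (remainder): d = -4.2024 cm → contributes +202.12 cm⁴
Total I = 669.67 cm⁴.
For the y-axis: x̄ = 2.4024 cm.
Repeating about the centroidal y-axis gives I_y = 229.47 cm⁴.
Polar second moment: J = I_x + I_y = 899.14 cm⁴.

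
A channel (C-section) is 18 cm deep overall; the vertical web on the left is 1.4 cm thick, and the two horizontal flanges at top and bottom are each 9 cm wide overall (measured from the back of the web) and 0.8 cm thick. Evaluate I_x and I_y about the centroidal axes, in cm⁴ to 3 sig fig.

I_x ≈ 1580 cm⁴, I_y ≈ 229 cm⁴

Decompose the section into non-overlapping parts with the origin at the bottom-left of its bounding rectangle.
Web: 1.4 × 18, A = 25.2 cm², y = 9 cm, Ī = 680.4 cm⁴.
Top flange (beyond web): 7.6 × 0.8, A = 6.08 cm², y = 17.6 cm, Ī = 0.32427 cm⁴.
Bottom flange (beyond web): 7.6 × 0.8, A = 6.08 cm², y = 0.4 cm, Ī = 0.32427 cm⁴.
By symmetry the centroid is at mid-height, ȳ = 9 cm.
Transfer each piece to the centroidal x-axis using Ī + A·d² with d = y − 9:
  web: d = 0 cm → contributes +680.4 cm⁴
  top flange (beyond web): d = 8.6 cm → contributes +450 cm⁴
  bottom flange (beyond web): d = -8.6 cm → contributes +450 cm⁴
Total I = 1580.4 cm⁴.
For the y-axis: x̄ = 2.1647 cm.
Repeating about the centroidal y-axis gives I_y = 228.74 cm⁴.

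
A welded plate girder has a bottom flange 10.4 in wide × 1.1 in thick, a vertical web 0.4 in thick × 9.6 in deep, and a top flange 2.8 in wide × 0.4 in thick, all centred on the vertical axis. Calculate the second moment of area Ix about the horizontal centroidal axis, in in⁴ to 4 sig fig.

Break the section into simple shapes (no overlaps), measuring from the bottom-left corner of the bounding box.
Bottom plate: 10.4 × 1.1, A = 11.44 in², y = 0.55 in, Ī = 1.15353 in⁴.
Web plate: 0.4 × 9.6, A = 3.84 in², y = 5.9 in, Ī = 29.4912 in⁴.
Top plate: 2.8 × 0.4, A = 1.12 in², y = 10.9 in, Ī = 0.0149333 in⁴.
Centroid: ȳ = ΣA·y / ΣA = 2.50951 in.
Transfer each piece to the horizontal centroidal axis using Ī + A·d² with d = y − 2.50951:
  bottom plate: d = -1.95951 in → contributes +45.0796 in⁴
  web plate: d = 3.39049 in → contributes +73.6336 in⁴
  top plate: d = 8.39049 in → contributes +78.8633 in⁴
Total I = 197.576 in⁴.

Ix ≈ 197.6 in⁴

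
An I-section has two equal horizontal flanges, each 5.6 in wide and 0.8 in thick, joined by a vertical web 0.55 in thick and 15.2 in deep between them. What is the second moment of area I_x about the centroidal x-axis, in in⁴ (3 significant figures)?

Split into non-overlapping primitives; take the origin at the lower-left of the bounding box.
Bottom flange: 5.6 × 0.8, A = 4.48 in², y = 0.4 in, Ī = 0.23893 in⁴.
Web: 0.55 × 15.2, A = 8.36 in², y = 8.4 in, Ī = 160.96 in⁴.
Top flange: 5.6 × 0.8, A = 4.48 in², y = 16.4 in, Ī = 0.23893 in⁴.
By symmetry the centroid is at mid-height, ȳ = 8.4 in.
Transfer each piece to the centroidal x-axis using Ī + A·d² with d = y − 8.4:
  bottom flange: d = -8 in → contributes +286.96 in⁴
  web: d = 0 in → contributes +160.96 in⁴
  top flange: d = 8 in → contributes +286.96 in⁴
Total I = 734.88 in⁴.

I_x ≈ 735 in⁴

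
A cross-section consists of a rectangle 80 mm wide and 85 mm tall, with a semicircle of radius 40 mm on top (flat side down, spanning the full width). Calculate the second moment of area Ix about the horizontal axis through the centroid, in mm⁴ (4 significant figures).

Split into non-overlapping primitives; take the origin at the lower-left of the bounding box.
Rectangular body: 80 × 85, A = 6 800 mm², y = 42.5 mm, Ī = 4 094 167 mm⁴.
Semicircular cap: semicircle r = 40, A = 2513.27 mm², y = 101.977 mm, Ī = 280 978 mm⁴.
Centroid: ȳ = ΣA·y / ΣA = 58.5503 mm.
Transfer each piece to the horizontal axis through the centroid using Ī + A·d² with d = y − 58.5503:
  rectangular body: d = -16.0503 mm → contributes +5 845 929 mm⁴
  semicircular cap: d = 43.4262 mm → contributes +5 020 604 mm⁴
Total I = 10 866 533 mm⁴.

Ix ≈ 1.087 × 10⁷ mm⁴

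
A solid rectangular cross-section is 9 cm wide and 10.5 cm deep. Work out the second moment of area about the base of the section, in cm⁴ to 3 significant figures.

The section: 9 × 10.5, A = 94.5 cm², y = 5.25 cm, Ī = 868.22 cm⁴.
Transfer it to the base of the section using Ī + A·d² with d = y − 0:
  the section: d = 5.25 cm → contributes +3472.9 cm⁴
Total I = 3472.9 cm⁴.

I_base ≈ 3470 cm⁴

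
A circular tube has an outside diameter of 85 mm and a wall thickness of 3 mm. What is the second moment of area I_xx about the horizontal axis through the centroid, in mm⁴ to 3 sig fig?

I_xx ≈ 6.50 × 10⁵ mm⁴

Decompose the section into non-overlapping parts with the origin at the bottom-left of its bounding rectangle.
Outer circle: ⌀85, A = 5674.5 mm², y = 42.5 mm, Ī = 2 562 392 mm⁴.
Bore (subtracted): ⌀79, A = 4901.7 mm², y = 42.5 mm, Ī = 1 911 958 mm⁴.
By symmetry the centroid is at mid-height, ȳ = 42.5 mm.
All pieces are centred on the horizontal axis through the centroid, so I = ΣĪ (holes subtracted) = 650 435 mm⁴.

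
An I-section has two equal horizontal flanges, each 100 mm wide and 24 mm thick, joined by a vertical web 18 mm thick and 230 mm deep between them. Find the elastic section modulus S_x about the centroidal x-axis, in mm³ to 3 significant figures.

S_x ≈ 6.90 × 10⁵ mm³

Break the section into simple shapes (no overlaps), measuring from the bottom-left corner of the bounding box.
Bottom flange: 100 × 24, A = 2 400 mm², y = 12 mm, Ī = 115 200 mm⁴.
Web: 18 × 230, A = 4 140 mm², y = 139 mm, Ī = 18 250 500 mm⁴.
Top flange: 100 × 24, A = 2 400 mm², y = 266 mm, Ī = 115 200 mm⁴.
By symmetry the centroid is at mid-height, ȳ = 139 mm.
Transfer each piece to the centroidal x-axis using Ī + A·d² with d = y − 139:
  bottom flange: d = -127 mm → contributes +38 824 800 mm⁴
  web: d = 0 mm → contributes +18 250 500 mm⁴
  top flange: d = 127 mm → contributes +38 824 800 mm⁴
Total I = 95 900 100 mm⁴.
Extreme fibre distance c = 139 mm; S = I/c = 689 929 mm³.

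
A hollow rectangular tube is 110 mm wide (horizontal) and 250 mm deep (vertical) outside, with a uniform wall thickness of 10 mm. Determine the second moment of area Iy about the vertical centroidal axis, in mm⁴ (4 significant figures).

Treat the section as a set of non-overlapping primitives; coordinates are from the bounding-box lower-left.
Outer rectangle: 110 × 250, A = 27 500 mm², x = 55 mm, Ī = 27 729 167 mm⁴.
Inner void (subtracted): 90 × 230, A = 20 700 mm², x = 55 mm, Ī = 13 972 500 mm⁴.
By symmetry the centroid is at mid-width, x̄ = 55 mm.
All pieces are centred on the vertical centroidal axis, so I = ΣĪ (holes subtracted) = 13 756 667 mm⁴.

Iy ≈ 1.376 × 10⁷ mm⁴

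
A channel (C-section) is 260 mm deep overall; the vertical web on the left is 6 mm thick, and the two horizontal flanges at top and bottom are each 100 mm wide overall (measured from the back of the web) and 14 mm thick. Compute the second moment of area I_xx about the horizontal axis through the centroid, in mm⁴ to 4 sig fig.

I_xx ≈ 4.865 × 10⁷ mm⁴

Treat the section as a set of non-overlapping primitives; coordinates are from the bounding-box lower-left.
Web: 6 × 260, A = 1 560 mm², y = 130 mm, Ī = 8 788 000 mm⁴.
Top flange (beyond web): 94 × 14, A = 1 316 mm², y = 253 mm, Ī = 21494.7 mm⁴.
Bottom flange (beyond web): 94 × 14, A = 1 316 mm², y = 7 mm, Ī = 21494.7 mm⁴.
By symmetry the centroid is at mid-height, ȳ = 130 mm.
Transfer each piece to the horizontal axis through the centroid using Ī + A·d² with d = y − 130:
  web: d = 0 mm → contributes +8 788 000 mm⁴
  top flange (beyond web): d = 123 mm → contributes +19 931 259 mm⁴
  bottom flange (beyond web): d = -123 mm → contributes +19 931 259 mm⁴
Total I = 48 650 517 mm⁴.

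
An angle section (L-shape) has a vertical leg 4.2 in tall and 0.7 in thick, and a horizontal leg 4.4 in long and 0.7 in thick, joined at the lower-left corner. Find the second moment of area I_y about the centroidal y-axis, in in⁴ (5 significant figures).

Treat the section as a set of non-overlapping primitives; coordinates are from the bounding-box lower-left.
Vertical leg: 0.7 × 4.2, A = 2.94 in², x = 0.35 in, Ī = 0.12005 in⁴.
Horizontal leg (remainder): 3.7 × 0.7, A = 2.59 in², x = 2.55 in, Ī = 2.954758 in⁴.
Centroid: x̄ = ΣA·x / ΣA = 1.38038 in.
Transfer each piece to the centroidal y-axis using Ī + A·d² with d = x − 1.38038:
  vertical leg: d = -1.03038 in → contributes +3.241396 in⁴
  horizontal leg (remainder): d = 1.16962 in → contributes +6.497908 in⁴
Total I = 9.739305 in⁴.

I_y ≈ 9.7393 in⁴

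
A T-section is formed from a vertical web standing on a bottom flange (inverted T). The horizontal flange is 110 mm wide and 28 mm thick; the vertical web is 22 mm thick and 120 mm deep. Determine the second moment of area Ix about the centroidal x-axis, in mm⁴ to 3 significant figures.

Ix ≈ 1.12 × 10⁷ mm⁴

Decompose the section into non-overlapping parts with the origin at the bottom-left of its bounding rectangle.
Flange: 110 × 28, A = 3 080 mm², y = 14 mm, Ī = 201 227 mm⁴.
Web: 22 × 120, A = 2 640 mm², y = 88 mm, Ī = 3 168 000 mm⁴.
Centroid: ȳ = ΣA·y / ΣA = 48.154 mm.
Transfer each piece to the centroidal x-axis using Ī + A·d² with d = y − 48.154:
  flange: d = -34.154 mm → contributes +3 794 001 mm⁴
  web: d = 39.846 mm → contributes +7 359 570 mm⁴
Total I = 11 153 571 mm⁴.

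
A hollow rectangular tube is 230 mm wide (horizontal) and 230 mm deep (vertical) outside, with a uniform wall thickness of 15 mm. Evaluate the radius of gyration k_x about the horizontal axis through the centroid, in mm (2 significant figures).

k_x ≈ 88 mm

Treat the section as a set of non-overlapping primitives; coordinates are from the bounding-box lower-left.
Outer rectangle: 230 × 230, A = 52 900 mm², y = 115 mm, Ī = 233 200 833 mm⁴.
Inner void (subtracted): 200 × 200, A = 40 000 mm², y = 115 mm, Ī = 133 333 333 mm⁴.
By symmetry the centroid is at mid-height, ȳ = 115 mm.
All pieces are centred on the horizontal axis through the centroid, so I = ΣĪ (holes subtracted) = 99 867 500 mm⁴.
Radius of gyration: k = √(I/A) = √(99 867 500 / 12 900) = 87.99 mm.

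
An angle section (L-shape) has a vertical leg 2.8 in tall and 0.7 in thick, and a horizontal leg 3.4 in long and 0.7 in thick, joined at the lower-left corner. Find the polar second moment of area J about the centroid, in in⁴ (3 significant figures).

J ≈ 6.43 in⁴

Break the section into simple shapes (no overlaps), measuring from the bottom-left corner of the bounding box.
Vertical leg: 0.7 × 2.8, A = 1.96 in², y = 1.4 in, Ī = 1.2805 in⁴.
Horizontal leg (remainder): 2.7 × 0.7, A = 1.89 in², y = 0.35 in, Ī = 0.077175 in⁴.
Centroid: ȳ = ΣA·y / ΣA = 0.88455 in.
Transfer each piece to the centroidal x-axis using Ī + A·d² with d = y − 0.88455:
  vertical leg: d = 0.51545 in → contributes +1.8013 in⁴
  horizontal leg (remainder): d = -0.53455 in → contributes +0.61722 in⁴
Total I = 2.4185 in⁴.
For the y-axis: x̄ = 1.1845 in.
Repeating about the centroidal y-axis gives I_y = 4.0089 in⁴.
Polar second moment: J = I_x + I_y = 6.4274 in⁴.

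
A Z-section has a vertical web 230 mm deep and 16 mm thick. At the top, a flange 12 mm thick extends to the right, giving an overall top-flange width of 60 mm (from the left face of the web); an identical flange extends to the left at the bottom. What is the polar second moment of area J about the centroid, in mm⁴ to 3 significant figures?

J ≈ 3.00 × 10⁷ mm⁴

Break the section into simple shapes (no overlaps), measuring from the bottom-left corner of the bounding box.
Web: 16 × 230, A = 3 680 mm², y = 115 mm, Ī = 16 222 667 mm⁴.
Top flange (beyond web): 44 × 12, A = 528 mm², y = 224 mm, Ī = 6 336 mm⁴.
Bottom flange (beyond web): 44 × 12, A = 528 mm², y = 6 mm, Ī = 6 336 mm⁴.
Centroid: ȳ = ΣA·y / ΣA = 115 mm.
Transfer each piece to the centroidal x-axis using Ī + A·d² with d = y − 115:
  web: d = 0 mm → contributes +16 222 667 mm⁴
  top flange (beyond web): d = 109 mm → contributes +6 279 504 mm⁴
  bottom flange (beyond web): d = -109 mm → contributes +6 279 504 mm⁴
Total I = 28 781 675 mm⁴.
For the y-axis: x̄ = 52 mm.
Repeating about the centroidal y-axis gives I_y = 1 199 275 mm⁴.
Polar second moment: J = I_x + I_y = 29 980 949 mm⁴.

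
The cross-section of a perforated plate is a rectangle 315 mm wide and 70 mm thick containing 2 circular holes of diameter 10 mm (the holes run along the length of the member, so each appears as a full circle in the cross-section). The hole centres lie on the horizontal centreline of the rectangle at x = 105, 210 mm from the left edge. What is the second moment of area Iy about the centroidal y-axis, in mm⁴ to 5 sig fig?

Split into non-overlapping primitives; take the origin at the lower-left of the bounding box.
Plate: 315 × 70, A = 22 050 mm², x = 157.5 mm, Ī = 182 325 938 mm⁴.
Hole 1 (subtracted): ⌀10, A = 78.53982 mm², x = 105 mm, Ī = 490.8739 mm⁴.
Hole 2 (subtracted): ⌀10, A = 78.53982 mm², x = 210 mm, Ī = 490.8739 mm⁴.
By symmetry the centroid is at mid-width, x̄ = 157.5 mm.
Transfer each piece to the centroidal y-axis using Ī + A·d² with d = x − 157.5:
  plate: d = 0 mm → contributes +182 325 938 mm⁴
  hole 1: d = -52.5 mm → contributes −216966.2 mm⁴
  hole 2: d = 52.5 mm → contributes −216966.2 mm⁴
Total I = 181 892 005 mm⁴.

Iy ≈ 1.8189 × 10⁸ mm⁴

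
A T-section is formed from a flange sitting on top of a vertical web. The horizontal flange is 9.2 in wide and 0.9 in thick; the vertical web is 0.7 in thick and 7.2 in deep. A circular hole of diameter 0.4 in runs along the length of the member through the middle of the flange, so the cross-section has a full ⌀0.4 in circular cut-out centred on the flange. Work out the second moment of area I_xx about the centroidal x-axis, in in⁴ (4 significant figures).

Split into non-overlapping primitives; take the origin at the lower-left of the bounding box.
Flange: 9.2 × 0.9, A = 8.28 in², y = 7.65 in, Ī = 0.5589 in⁴.
Web: 0.7 × 7.2, A = 5.04 in², y = 3.6 in, Ī = 21.7728 in⁴.
Hole (subtracted): ⌀0.4, A = 0.125664 in², y = 7.65 in, Ī = 0.00125664 in⁴.
Centroid: ȳ = ΣA·y / ΣA = 6.10297 in.
Transfer each piece to the centroidal x-axis using Ī + A·d² with d = y − 6.10297:
  flange: d = 1.54703 in → contributes +20.3754 in⁴
  web: d = -2.50297 in → contributes +53.3478 in⁴
  hole: d = 1.54703 in → contributes −0.302007 in⁴
Total I = 73.4211 in⁴.

I_xx ≈ 73.42 in⁴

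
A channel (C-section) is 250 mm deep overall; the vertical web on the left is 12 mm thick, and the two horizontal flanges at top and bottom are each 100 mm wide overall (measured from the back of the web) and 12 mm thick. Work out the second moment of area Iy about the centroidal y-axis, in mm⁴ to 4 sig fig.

Decompose the section into non-overlapping parts with the origin at the bottom-left of its bounding rectangle.
Web: 12 × 250, A = 3 000 mm², x = 6 mm, Ī = 36 000 mm⁴.
Top flange (beyond web): 88 × 12, A = 1 056 mm², x = 56 mm, Ī = 681 472 mm⁴.
Bottom flange (beyond web): 88 × 12, A = 1 056 mm², x = 56 mm, Ī = 681 472 mm⁴.
Centroid: x̄ = ΣA·x / ΣA = 26.6573 mm.
Transfer each piece to the centroidal y-axis using Ī + A·d² with d = x − 26.6573:
  web: d = -20.6573 mm → contributes +1 316 169 mm⁴
  top flange (beyond web): d = 29.3427 mm → contributes +1 590 683 mm⁴
  bottom flange (beyond web): d = 29.3427 mm → contributes +1 590 683 mm⁴
Total I = 4 497 536 mm⁴.

Iy ≈ 4.498 × 10⁶ mm⁴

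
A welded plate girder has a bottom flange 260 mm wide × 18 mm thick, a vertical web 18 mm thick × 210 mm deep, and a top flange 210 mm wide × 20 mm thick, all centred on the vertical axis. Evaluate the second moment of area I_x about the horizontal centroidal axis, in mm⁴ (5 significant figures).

I_x ≈ 1.3032 × 10⁸ mm⁴

Break the section into simple shapes (no overlaps), measuring from the bottom-left corner of the bounding box.
Bottom plate: 260 × 18, A = 4 680 mm², y = 9 mm, Ī = 126 360 mm⁴.
Web plate: 18 × 210, A = 3 780 mm², y = 123 mm, Ī = 13 891 500 mm⁴.
Top plate: 210 × 20, A = 4 200 mm², y = 238 mm, Ī = 140 000 mm⁴.
Centroid: ȳ = ΣA·y / ΣA = 119.0095 mm.
Transfer each piece to the horizontal centroidal axis using Ī + A·d² with d = y − 119.0095:
  bottom plate: d = -110.0095 mm → contributes +56 764 120 mm⁴
  web plate: d = 3.990521 mm → contributes +13 951 694 mm⁴
  top plate: d = 118.9905 mm → contributes +59 606 725 mm⁴
Total I = 130 322 539 mm⁴.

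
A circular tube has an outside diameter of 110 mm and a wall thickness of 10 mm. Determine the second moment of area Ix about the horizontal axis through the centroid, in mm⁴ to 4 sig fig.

Ix ≈ 3.966 × 10⁶ mm⁴

Split into non-overlapping primitives; take the origin at the lower-left of the bounding box.
Outer circle: ⌀110, A = 9503.32 mm², y = 55 mm, Ī = 7 186 884 mm⁴.
Bore (subtracted): ⌀90, A = 6361.73 mm², y = 55 mm, Ī = 3 220 623 mm⁴.
By symmetry the centroid is at mid-height, ȳ = 55 mm.
All pieces are centred on the horizontal axis through the centroid, so I = ΣĪ (holes subtracted) = 3 966 261 mm⁴.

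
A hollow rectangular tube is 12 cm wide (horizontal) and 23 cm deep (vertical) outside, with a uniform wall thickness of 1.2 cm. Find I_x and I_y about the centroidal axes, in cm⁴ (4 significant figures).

I_x ≈ 5174 cm⁴, I_y ≈ 1793 cm⁴

Split into non-overlapping primitives; take the origin at the lower-left of the bounding box.
Outer rectangle: 12 × 23, A = 276 cm², y = 11.5 cm, Ī = 12 167 cm⁴.
Inner void (subtracted): 9.6 × 20.6, A = 197.76 cm², y = 11.5 cm, Ī = 6993.45 cm⁴.
By symmetry the centroid is at mid-height, ȳ = 11.5 cm.
All pieces are centred on the centroidal x-axis, so I = ΣĪ (holes subtracted) = 5173.55 cm⁴.
Repeating about the centroidal y-axis gives I_y = 1793.2 cm⁴.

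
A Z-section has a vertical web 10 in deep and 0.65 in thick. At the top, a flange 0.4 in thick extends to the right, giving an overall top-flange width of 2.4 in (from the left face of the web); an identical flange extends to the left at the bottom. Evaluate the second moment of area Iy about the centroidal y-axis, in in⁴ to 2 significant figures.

Iy ≈ 2.6 in⁴

Break the section into simple shapes (no overlaps), measuring from the bottom-left corner of the bounding box.
Web: 0.65 × 10, A = 6.5 in², x = 2.075 in, Ī = 0.2289 in⁴.
Top flange (beyond web): 1.75 × 0.4, A = 0.7 in², x = 3.275 in, Ī = 0.1786 in⁴.
Bottom flange (beyond web): 1.75 × 0.4, A = 0.7 in², x = 0.875 in, Ī = 0.1786 in⁴.
Centroid: x̄ = ΣA·x / ΣA = 2.075 in.
Transfer each piece to the centroidal y-axis using Ī + A·d² with d = x − 2.075:
  web: d = 0 in → contributes +0.2289 in⁴
  top flange (beyond web): d = 1.2 in → contributes +1.187 in⁴
  bottom flange (beyond web): d = -1.2 in → contributes +1.187 in⁴
Total I = 2.602 in⁴.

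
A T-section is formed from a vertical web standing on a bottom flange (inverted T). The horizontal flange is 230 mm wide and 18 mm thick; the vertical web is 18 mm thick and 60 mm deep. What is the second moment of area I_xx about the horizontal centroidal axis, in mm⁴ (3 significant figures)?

I_xx ≈ 1.74 × 10⁶ mm⁴

Split into non-overlapping primitives; take the origin at the lower-left of the bounding box.
Flange: 230 × 18, A = 4 140 mm², y = 9 mm, Ī = 111 780 mm⁴.
Web: 18 × 60, A = 1 080 mm², y = 48 mm, Ī = 324 000 mm⁴.
Centroid: ȳ = ΣA·y / ΣA = 17.069 mm.
Transfer each piece to the horizontal centroidal axis using Ī + A·d² with d = y − 17.069:
  flange: d = -8.069 mm → contributes +381 328 mm⁴
  web: d = 30.931 mm → contributes +1 357 267 mm⁴
Total I = 1 738 595 mm⁴.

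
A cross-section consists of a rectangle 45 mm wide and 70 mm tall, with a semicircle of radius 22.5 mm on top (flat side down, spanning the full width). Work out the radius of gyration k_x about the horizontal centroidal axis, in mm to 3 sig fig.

k_x ≈ 25.5 mm

Treat the section as a set of non-overlapping primitives; coordinates are from the bounding-box lower-left.
Rectangular body: 45 × 70, A = 3 150 mm², y = 35 mm, Ī = 1 286 250 mm⁴.
Semicircular cap: semicircle r = 22.5, A = 795.22 mm², y = 79.549 mm, Ī = 28 130 mm⁴.
Centroid: ȳ = ΣA·y / ΣA = 43.98 mm.
Transfer each piece to the horizontal centroidal axis using Ī + A·d² with d = y − 43.98:
  rectangular body: d = -8.9796 mm → contributes +1 540 242 mm⁴
  semicircular cap: d = 35.57 mm → contributes +1 034 241 mm⁴
Total I = 2 574 484 mm⁴.
Radius of gyration: k = √(I/A) = √(2 574 484 / 3945.2) = 25.545 mm.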